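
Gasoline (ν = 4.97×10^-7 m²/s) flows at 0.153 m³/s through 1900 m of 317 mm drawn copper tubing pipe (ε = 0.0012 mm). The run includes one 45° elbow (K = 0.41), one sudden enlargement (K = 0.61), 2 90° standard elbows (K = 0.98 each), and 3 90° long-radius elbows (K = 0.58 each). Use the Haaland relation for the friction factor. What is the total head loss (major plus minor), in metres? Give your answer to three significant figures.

H_L ≈ 13.8 m

V = 4Q/(πD²) = 1.939 m/s; V²/2g = 0.1915 m
Re = 1.24×10^6, ε/D = 3.79×10^-6 → f = 0.01126 (Haaland)
Major: h_f = f(L/D)·V²/2g = 0.01126·5994·0.1915 = 12.92 m
Minor: ΣK = 4.72; h_m = ΣK·V²/2g = 0.9041 m
Total H_L = 12.92 + 0.9041 = 13.83 m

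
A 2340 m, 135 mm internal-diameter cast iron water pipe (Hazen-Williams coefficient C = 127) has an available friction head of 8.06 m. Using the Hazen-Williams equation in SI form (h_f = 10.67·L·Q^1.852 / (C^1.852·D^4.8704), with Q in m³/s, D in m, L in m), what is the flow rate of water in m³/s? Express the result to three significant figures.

Rearranging: Q = [h_f·C^1.852·D^4.8704 / (10.67·L)]^(1/1.852)
Q = [8.06·127^1.852·0.135^4.8704 / (10.67·2340)]^0.540 = 0.008545 m³/s

Q ≈ 0.00855 m³/s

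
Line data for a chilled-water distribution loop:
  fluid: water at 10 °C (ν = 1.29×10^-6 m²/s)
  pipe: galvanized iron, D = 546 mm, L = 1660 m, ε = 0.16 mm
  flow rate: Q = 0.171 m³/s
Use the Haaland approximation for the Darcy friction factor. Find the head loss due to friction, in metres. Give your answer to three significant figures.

V = 4Q/(πD²) = 4·0.171/(π·0.546²) = 0.7303 m/s
Re = VD/ν = 0.7303·0.546/1.29×10^-6 = 3.09×10^5 → turbulent
ε/D = 0.16/546 = 2.93×10^-4
Haaland: f = 0.01671
h_f = f(L/D)V²/(2g) = 0.01671·(1660/0.546)·0.7303²/(2·9.81) = 1.381 m

h_f ≈ 1.38 m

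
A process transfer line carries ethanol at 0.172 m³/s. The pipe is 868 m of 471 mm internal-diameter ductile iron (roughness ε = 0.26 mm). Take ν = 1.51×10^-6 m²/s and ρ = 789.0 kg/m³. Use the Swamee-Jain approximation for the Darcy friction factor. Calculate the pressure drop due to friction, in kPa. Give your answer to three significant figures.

Δp ≈ 13.2 kPa

V = 4Q/(πD²) = 4·0.172/(π·0.471²) = 0.9872 m/s
Re = VD/ν = 0.9872·0.471/1.51×10^-6 = 3.08×10^5 → turbulent
ε/D = 0.26/471 = 5.52×10^-4
Swamee-Jain: f = 0.01859
h_f = f(L/D)V²/(2g) = 0.01859·(868/0.471)·0.9872²/(2·9.81) = 1.702 m
Δp = ρg·h_f = 789.0·9.81·1.702 = 13.17 kPa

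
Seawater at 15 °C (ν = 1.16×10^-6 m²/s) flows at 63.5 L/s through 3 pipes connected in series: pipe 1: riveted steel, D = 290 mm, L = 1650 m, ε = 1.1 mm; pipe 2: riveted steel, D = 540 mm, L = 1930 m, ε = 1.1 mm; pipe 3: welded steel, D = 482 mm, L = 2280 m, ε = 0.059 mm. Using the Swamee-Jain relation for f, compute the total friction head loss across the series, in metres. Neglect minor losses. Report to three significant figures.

Pipe 1: V = 0.9614 m/s, Re = 2.40×10^5, ε/D = 0.00379, f = 0.02862, h_1 = f(L/D)V²/2g = 7.670 m
Pipe 2: V = 0.2773 m/s, Re = 1.29×10^5, ε/D = 0.00204, f = 0.02507, h_2 = f(L/D)V²/2g = 0.3510 m
Pipe 3: V = 0.3480 m/s, Re = 1.45×10^5, ε/D = 1.22×10^-4, f = 0.01743, h_3 = f(L/D)V²/2g = 0.5090 m
Series → Q common, losses add: H = Σh = 8.530 m

H ≈ 8.53 m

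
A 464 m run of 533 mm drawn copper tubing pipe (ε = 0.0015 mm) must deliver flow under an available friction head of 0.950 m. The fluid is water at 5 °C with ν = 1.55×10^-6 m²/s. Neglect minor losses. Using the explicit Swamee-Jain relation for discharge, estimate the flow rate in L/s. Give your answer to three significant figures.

Q ≈ 280 L/s

Swamee-Jain (Type II): Q = -0.965·√(gD⁵h_f/L)·ln[ε/(3.7D) + √(3.17ν²L/(gD³h_f))]
√(gD⁵h_f/L) = √(9.81·0.533⁵·0.950/464) = 0.02939
ε/(3.7D) = 7.61×10^-7; √(3.17ν²L/(gD³h_f)) = 5.00×10^-5
Q = -0.965·0.02939·ln(5.080×10^-5) = 0.2805 m³/s
Check: V = 1.26 m/s, Re = 4.32×10^5, f = 0.01348, h_f = 0.945 m ≈ 0.950 m ✓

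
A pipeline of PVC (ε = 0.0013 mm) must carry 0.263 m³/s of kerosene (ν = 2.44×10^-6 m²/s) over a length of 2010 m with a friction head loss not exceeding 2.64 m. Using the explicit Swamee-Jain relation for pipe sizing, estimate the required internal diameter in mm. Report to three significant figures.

Swamee-Jain (Type III): D = 0.66·[ε^1.25·(LQ²/(gh_f))^4.75 + ν·Q^9.4·(L/(gh_f))^5.2]^0.04
LQ²/(gh_f) = 5.368; L/(gh_f) = 77.61
Term 1 = ε^1.25·(…)^4.75 = 1.29×10^-4; Term 2 = ν·Q^9.4·(…)^5.2 = 0.0579
D = 0.66·(1.29×10^-4 + 0.0579)^0.04 = 0.5890 m = 589 mm
Check: V = 0.965 m/s, Re = 2.33×10^5, f = 0.01510, h_f = 2.45 m ≈ 2.64 m ✓

D ≈ 589 mm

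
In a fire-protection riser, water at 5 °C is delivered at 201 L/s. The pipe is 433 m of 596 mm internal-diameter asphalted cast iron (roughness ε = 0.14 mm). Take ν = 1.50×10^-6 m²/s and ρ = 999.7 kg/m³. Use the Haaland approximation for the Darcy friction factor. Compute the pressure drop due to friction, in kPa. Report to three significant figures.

V = 4Q/(πD²) = 4·0.201/(π·0.596²) = 0.7205 m/s
Re = VD/ν = 0.7205·0.596/1.50×10^-6 = 2.86×10^5 → turbulent
ε/D = 0.14/596 = 2.35×10^-4
Haaland: f = 0.01641
h_f = f(L/D)V²/(2g) = 0.01641·(433/0.596)·0.7205²/(2·9.81) = 0.3154 m
Δp = ρg·h_f = 999.7·9.81·0.3154 = 3.093 kPa

Δp ≈ 3.09 kPa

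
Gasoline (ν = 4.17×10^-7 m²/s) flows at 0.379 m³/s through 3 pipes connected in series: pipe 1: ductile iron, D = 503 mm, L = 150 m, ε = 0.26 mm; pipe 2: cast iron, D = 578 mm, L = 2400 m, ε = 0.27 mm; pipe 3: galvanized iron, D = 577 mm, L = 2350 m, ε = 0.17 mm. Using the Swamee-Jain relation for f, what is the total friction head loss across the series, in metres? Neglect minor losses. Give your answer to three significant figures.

Pipe 1: V = 1.907 m/s, Re = 2.30×10^6, ε/D = 5.17×10^-4, f = 0.01711, h_1 = f(L/D)V²/2g = 0.9460 m
Pipe 2: V = 1.444 m/s, Re = 2.00×10^6, ε/D = 4.67×10^-4, f = 0.01679, h_2 = f(L/D)V²/2g = 7.414 m
Pipe 3: V = 1.449 m/s, Re = 2.01×10^6, ε/D = 2.95×10^-4, f = 0.01534, h_3 = f(L/D)V²/2g = 6.690 m
Series → Q common, losses add: H = Σh = 15.05 m

H ≈ 15.0 m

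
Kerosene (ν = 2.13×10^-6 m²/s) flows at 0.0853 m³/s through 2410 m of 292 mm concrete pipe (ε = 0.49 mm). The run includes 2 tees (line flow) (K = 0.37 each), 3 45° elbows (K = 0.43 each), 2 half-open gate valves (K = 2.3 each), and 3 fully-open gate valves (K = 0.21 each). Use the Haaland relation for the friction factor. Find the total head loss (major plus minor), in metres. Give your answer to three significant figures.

H_L ≈ 16.6 m

V = 4Q/(πD²) = 1.274 m/s; V²/2g = 0.08270 m
Re = 1.75×10^5, ε/D = 0.00168 → f = 0.02341 (Haaland)
Major: h_f = f(L/D)·V²/2g = 0.02341·8253·0.08270 = 15.98 m
Minor: ΣK = 7.26; h_m = ΣK·V²/2g = 0.6004 m
Total H_L = 15.98 + 0.6004 = 16.58 m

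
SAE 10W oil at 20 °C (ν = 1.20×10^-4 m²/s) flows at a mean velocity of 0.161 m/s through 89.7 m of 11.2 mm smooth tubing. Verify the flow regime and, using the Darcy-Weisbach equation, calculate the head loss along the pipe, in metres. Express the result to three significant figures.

Re = VD/ν = 0.161·0.01120/1.20×10^-4 = 15.0 → laminar (Re < 2300)
f = 64/Re = 4.259
h_f = f(L/D)V²/(2g) = 4.259·(89.7/0.01120)·0.161²/(2·9.81) = 45.07 m

h_f ≈ 45.1 m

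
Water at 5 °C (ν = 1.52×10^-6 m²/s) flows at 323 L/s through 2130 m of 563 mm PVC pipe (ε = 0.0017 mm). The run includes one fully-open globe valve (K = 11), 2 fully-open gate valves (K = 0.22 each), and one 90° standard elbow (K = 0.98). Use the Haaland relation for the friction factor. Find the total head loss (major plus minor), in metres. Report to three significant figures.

V = 4Q/(πD²) = 1.297 m/s; V²/2g = 0.08580 m
Re = 4.81×10^5, ε/D = 3.02×10^-6 → f = 0.01319 (Haaland)
Major: h_f = f(L/D)·V²/2g = 0.01319·3783·0.08580 = 4.281 m
Minor: ΣK = 12.4; h_m = ΣK·V²/2g = 1.066 m
Total H_L = 4.281 + 1.066 = 5.347 m

H_L ≈ 5.35 m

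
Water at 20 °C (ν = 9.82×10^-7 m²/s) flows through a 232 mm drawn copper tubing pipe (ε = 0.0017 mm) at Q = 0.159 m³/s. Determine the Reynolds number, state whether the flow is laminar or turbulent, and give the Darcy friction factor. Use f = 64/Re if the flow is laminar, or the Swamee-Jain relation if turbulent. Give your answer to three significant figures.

V = 4Q/(πD²) = 3.761 m/s
Re = VD/ν = 3.761·0.232/9.82×10^-7 = 8.89×10^5
Re > 4000 → turbulent; ε/D = 7.33×10^-6
Swamee-Jain: f = 0.01201

Re ≈ 8.89×10^5; turbulent; f ≈ 0.0120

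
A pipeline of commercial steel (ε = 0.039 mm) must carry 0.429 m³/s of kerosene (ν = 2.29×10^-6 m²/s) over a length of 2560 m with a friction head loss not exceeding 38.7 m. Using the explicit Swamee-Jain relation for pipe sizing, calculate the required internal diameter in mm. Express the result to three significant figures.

D ≈ 432 mm

Swamee-Jain (Type III): D = 0.66·[ε^1.25·(LQ²/(gh_f))^4.75 + ν·Q^9.4·(L/(gh_f))^5.2]^0.04
LQ²/(gh_f) = 1.241; L/(gh_f) = 6.743
Term 1 = ε^1.25·(…)^4.75 = 8.60×10^-6; Term 2 = ν·Q^9.4·(…)^5.2 = 1.64×10^-5
D = 0.66·(8.60×10^-6 + 1.64×10^-5)^0.04 = 0.4320 m = 432 mm
Check: V = 2.93 m/s, Re = 5.52×10^5, f = 0.01419, h_f = 36.7 m ≈ 38.7 m ✓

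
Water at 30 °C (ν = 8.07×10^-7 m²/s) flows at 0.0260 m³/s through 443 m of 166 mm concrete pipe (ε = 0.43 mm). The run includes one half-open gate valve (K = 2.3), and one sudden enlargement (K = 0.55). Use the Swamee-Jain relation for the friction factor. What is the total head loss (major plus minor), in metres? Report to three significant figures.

V = 4Q/(πD²) = 1.201 m/s; V²/2g = 0.07356 m
Re = 2.47×10^5, ε/D = 0.00259 → f = 0.02589 (Swamee-Jain)
Major: h_f = f(L/D)·V²/2g = 0.02589·2669·0.07356 = 5.082 m
Minor: ΣK = 2.85; h_m = ΣK·V²/2g = 0.2096 m
Total H_L = 5.082 + 0.2096 = 5.291 m

H_L ≈ 5.29 m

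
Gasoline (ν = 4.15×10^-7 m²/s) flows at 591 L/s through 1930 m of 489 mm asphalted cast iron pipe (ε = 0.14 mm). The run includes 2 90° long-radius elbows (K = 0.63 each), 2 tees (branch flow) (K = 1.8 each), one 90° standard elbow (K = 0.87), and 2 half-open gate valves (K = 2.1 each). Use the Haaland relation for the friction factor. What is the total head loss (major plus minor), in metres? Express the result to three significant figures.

V = 4Q/(πD²) = 3.147 m/s; V²/2g = 0.5047 m
Re = 3.71×10^6, ε/D = 2.86×10^-4 → f = 0.01501 (Haaland)
Major: h_f = f(L/D)·V²/2g = 0.01501·3947·0.5047 = 29.90 m
Minor: ΣK = 9.93; h_m = ΣK·V²/2g = 5.012 m
Total H_L = 29.90 + 5.012 = 34.91 m

H_L ≈ 34.9 m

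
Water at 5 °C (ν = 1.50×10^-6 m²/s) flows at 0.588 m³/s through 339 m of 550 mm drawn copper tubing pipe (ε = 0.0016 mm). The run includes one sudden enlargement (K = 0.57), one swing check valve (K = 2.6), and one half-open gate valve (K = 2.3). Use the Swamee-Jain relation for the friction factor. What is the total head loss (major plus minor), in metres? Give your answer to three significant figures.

H_L ≈ 3.99 m

V = 4Q/(πD²) = 2.475 m/s; V²/2g = 0.3122 m
Re = 9.07×10^5, ε/D = 2.91×10^-6 → f = 0.01187 (Swamee-Jain)
Major: h_f = f(L/D)·V²/2g = 0.01187·616.4·0.3122 = 2.284 m
Minor: ΣK = 5.47; h_m = ΣK·V²/2g = 1.708 m
Total H_L = 2.284 + 1.708 = 3.991 m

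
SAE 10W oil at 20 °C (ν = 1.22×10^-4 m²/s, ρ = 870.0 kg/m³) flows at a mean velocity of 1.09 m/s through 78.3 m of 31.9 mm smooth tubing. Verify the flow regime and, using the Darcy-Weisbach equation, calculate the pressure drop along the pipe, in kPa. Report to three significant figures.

Re = VD/ν = 1.09·0.03190/1.22×10^-4 = 285 → laminar (Re < 2300)
f = 64/Re = 0.2246
h_f = f(L/D)V²/(2g) = 0.2246·(78.3/0.03190)·1.09²/(2·9.81) = 33.38 m
Δp = ρg·h_f = 870.0·9.81·33.38 = 284.9 kPa

Δp ≈ 285 kPa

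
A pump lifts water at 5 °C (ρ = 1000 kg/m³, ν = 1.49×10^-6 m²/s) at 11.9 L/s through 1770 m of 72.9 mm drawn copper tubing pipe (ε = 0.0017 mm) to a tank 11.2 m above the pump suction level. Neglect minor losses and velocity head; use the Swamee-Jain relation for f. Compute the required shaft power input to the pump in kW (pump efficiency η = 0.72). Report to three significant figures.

V = 4Q/(πD²) = 2.851 m/s; Re = 1.39×10^5; ε/D = 2.33×10^-5; f = 0.01685
h_f = f(L/D)V²/2g = 169.5 m
Total head H = z + h_f = 11.2 + 169.5 = 180.7 m
P_hyd = ρgQH = 1000·9.81·0.0119·180.7 = 21.10 kW
P_shaft = P_hyd/η = 21.10/0.72 = 29.31 kW

P_shaft ≈ 29.3 kW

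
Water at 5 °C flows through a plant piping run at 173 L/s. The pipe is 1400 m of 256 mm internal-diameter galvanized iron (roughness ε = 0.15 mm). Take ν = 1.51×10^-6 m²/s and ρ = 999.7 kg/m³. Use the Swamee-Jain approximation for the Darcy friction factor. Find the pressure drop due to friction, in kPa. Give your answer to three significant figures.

Δp ≈ 562 kPa

V = 4Q/(πD²) = 4·0.173/(π·0.256²) = 3.361 m/s
Re = VD/ν = 3.361·0.256/1.51×10^-6 = 5.70×10^5 → turbulent
ε/D = 0.15/256 = 5.86×10^-4
Swamee-Jain: f = 0.01819
h_f = f(L/D)V²/(2g) = 0.01819·(1400/0.256)·3.361²/(2·9.81) = 57.28 m
Δp = ρg·h_f = 999.7·9.81·57.28 = 561.7 kPa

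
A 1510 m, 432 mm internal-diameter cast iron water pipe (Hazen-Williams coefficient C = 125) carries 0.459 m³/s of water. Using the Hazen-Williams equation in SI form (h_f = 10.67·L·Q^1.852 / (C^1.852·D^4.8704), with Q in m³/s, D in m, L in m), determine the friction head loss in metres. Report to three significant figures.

h_f = 10.67·1510·0.459^1.852 / (125^1.852·0.432^4.8704) = 29.69 m

h_f ≈ 29.7 m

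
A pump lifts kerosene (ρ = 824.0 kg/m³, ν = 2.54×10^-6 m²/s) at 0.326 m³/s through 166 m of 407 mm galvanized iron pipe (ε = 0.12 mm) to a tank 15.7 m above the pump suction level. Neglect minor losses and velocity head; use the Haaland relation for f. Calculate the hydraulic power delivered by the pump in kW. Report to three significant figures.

P_hyd ≈ 47.0 kW

V = 4Q/(πD²) = 2.506 m/s; Re = 4.02×10^5; ε/D = 2.95×10^-4; f = 0.01636
h_f = f(L/D)V²/2g = 2.136 m
Total head H = z + h_f = 15.7 + 2.136 = 17.84 m
P_hyd = ρgQH = 824.0·9.81·0.326·17.84 = 47.00 kW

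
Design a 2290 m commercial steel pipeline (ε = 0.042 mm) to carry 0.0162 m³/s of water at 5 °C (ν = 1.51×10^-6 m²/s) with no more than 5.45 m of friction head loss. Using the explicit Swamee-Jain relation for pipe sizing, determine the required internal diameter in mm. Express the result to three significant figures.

D ≈ 181 mm

Swamee-Jain (Type III): D = 0.66·[ε^1.25·(LQ²/(gh_f))^4.75 + ν·Q^9.4·(L/(gh_f))^5.2]^0.04
LQ²/(gh_f) = 0.01124; L/(gh_f) = 42.83
Term 1 = ε^1.25·(…)^4.75 = 1.86×10^-15; Term 2 = ν·Q^9.4·(…)^5.2 = 6.82×10^-15
D = 0.66·(1.86×10^-15 + 6.82×10^-15)^0.04 = 0.1808 m = 181 mm
Check: V = 0.631 m/s, Re = 7.56×10^4, f = 0.02008, h_f = 5.17 m ≈ 5.45 m ✓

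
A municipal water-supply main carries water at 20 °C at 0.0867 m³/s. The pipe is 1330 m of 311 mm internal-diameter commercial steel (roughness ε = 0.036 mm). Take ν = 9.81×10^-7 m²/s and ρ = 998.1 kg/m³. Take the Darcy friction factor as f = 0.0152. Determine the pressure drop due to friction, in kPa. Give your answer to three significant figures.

Δp ≈ 42.3 kPa

V = 4Q/(πD²) = 4·0.0867/(π·0.311²) = 1.141 m/s
h_f = f(L/D)V²/(2g) = 0.01520·(1330/0.311)·1.141²/(2·9.81) = 4.316 m
Δp = ρg·h_f = 998.1·9.81·4.316 = 42.26 kPa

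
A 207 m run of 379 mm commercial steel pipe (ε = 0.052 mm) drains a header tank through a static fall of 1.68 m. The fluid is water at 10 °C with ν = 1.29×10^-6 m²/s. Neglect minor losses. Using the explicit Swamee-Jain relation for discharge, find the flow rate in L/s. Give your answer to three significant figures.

Q ≈ 230 L/s

Swamee-Jain (Type II): Q = -0.965·√(gD⁵h_f/L)·ln[ε/(3.7D) + √(3.17ν²L/(gD³h_f))]
√(gD⁵h_f/L) = √(9.81·0.379⁵·1.68/207) = 0.02495
ε/(3.7D) = 3.71×10^-5; √(3.17ν²L/(gD³h_f)) = 3.49×10^-5
Q = -0.965·0.02495·ln(7.197×10^-5) = 0.2297 m³/s
Check: V = 2.04 m/s, Re = 5.98×10^5, f = 0.01463, h_f = 1.69 m ≈ 1.68 m ✓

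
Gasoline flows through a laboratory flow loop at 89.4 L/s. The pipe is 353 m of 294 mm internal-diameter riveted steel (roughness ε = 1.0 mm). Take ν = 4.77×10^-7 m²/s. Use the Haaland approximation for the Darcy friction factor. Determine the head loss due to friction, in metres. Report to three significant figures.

h_f ≈ 2.90 m

V = 4Q/(πD²) = 4·0.0894/(π·0.294²) = 1.317 m/s
Re = VD/ν = 1.317·0.294/4.77×10^-7 = 8.12×10^5 → turbulent
ε/D = 1.0/294 = 0.00340
Haaland: f = 0.02731
h_f = f(L/D)V²/(2g) = 0.02731·(353/0.294)·1.317²/(2·9.81) = 2.898 m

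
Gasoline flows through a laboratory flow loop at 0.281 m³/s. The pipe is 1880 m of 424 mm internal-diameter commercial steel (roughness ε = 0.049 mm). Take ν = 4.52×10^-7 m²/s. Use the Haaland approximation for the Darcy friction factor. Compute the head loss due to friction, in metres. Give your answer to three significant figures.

h_f ≈ 11.7 m

V = 4Q/(πD²) = 4·0.281/(π·0.424²) = 1.990 m/s
Re = VD/ν = 1.990·0.424/4.52×10^-7 = 1.87×10^6 → turbulent
ε/D = 0.049/424 = 1.16×10^-4
Haaland: f = 0.01305
h_f = f(L/D)V²/(2g) = 0.01305·(1880/0.424)·1.990²/(2·9.81) = 11.68 m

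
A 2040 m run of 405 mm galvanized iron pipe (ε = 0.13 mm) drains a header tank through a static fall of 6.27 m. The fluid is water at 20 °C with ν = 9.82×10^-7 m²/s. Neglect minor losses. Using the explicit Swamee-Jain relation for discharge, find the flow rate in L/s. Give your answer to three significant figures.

Q ≈ 157 L/s

Swamee-Jain (Type II): Q = -0.965·√(gD⁵h_f/L)·ln[ε/(3.7D) + √(3.17ν²L/(gD³h_f))]
√(gD⁵h_f/L) = √(9.81·0.405⁵·6.27/2040) = 0.01813
ε/(3.7D) = 8.68×10^-5; √(3.17ν²L/(gD³h_f)) = 3.91×10^-5
Q = -0.965·0.01813·ln(1.258×10^-4) = 0.1571 m³/s
Check: V = 1.22 m/s, Re = 5.03×10^5, f = 0.01653, h_f = 6.31 m ≈ 6.27 m ✓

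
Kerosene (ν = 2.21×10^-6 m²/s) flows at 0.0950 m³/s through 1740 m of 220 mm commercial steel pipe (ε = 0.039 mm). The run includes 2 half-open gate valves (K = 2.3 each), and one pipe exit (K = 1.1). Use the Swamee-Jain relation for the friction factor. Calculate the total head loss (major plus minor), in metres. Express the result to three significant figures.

H_L ≈ 43.3 m

V = 4Q/(πD²) = 2.499 m/s; V²/2g = 0.3183 m
Re = 2.49×10^5, ε/D = 1.77×10^-4 → f = 0.01649 (Swamee-Jain)
Major: h_f = f(L/D)·V²/2g = 0.01649·7909·0.3183 = 41.52 m
Minor: ΣK = 5.70; h_m = ΣK·V²/2g = 1.814 m
Total H_L = 41.52 + 1.814 = 43.34 m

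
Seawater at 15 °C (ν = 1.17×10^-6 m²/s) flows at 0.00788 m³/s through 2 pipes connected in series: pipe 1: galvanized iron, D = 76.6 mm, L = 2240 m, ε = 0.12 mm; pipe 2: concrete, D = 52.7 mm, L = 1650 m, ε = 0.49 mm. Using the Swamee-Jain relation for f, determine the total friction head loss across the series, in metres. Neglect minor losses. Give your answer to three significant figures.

H ≈ 887 m

Pipe 1: V = 1.710 m/s, Re = 1.12×10^5, ε/D = 0.00157, f = 0.02395, h_1 = f(L/D)V²/2g = 104.4 m
Pipe 2: V = 3.613 m/s, Re = 1.63×10^5, ε/D = 0.00930, f = 0.03756, h_2 = f(L/D)V²/2g = 782.2 m
Series → Q common, losses add: H = Σh = 886.5 m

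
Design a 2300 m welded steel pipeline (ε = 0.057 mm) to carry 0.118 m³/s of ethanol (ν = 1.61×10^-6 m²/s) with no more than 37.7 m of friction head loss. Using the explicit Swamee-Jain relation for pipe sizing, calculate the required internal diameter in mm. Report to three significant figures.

D ≈ 261 mm

Swamee-Jain (Type III): D = 0.66·[ε^1.25·(LQ²/(gh_f))^4.75 + ν·Q^9.4·(L/(gh_f))^5.2]^0.04
LQ²/(gh_f) = 0.08659; L/(gh_f) = 6.219
Term 1 = ε^1.25·(…)^4.75 = 4.45×10^-11; Term 2 = ν·Q^9.4·(…)^5.2 = 4.07×10^-11
D = 0.66·(4.45×10^-11 + 4.07×10^-11)^0.04 = 0.2611 m = 261 mm
Check: V = 2.20 m/s, Re = 3.57×10^5, f = 0.01616, h_f = 35.3 m ≈ 37.7 m ✓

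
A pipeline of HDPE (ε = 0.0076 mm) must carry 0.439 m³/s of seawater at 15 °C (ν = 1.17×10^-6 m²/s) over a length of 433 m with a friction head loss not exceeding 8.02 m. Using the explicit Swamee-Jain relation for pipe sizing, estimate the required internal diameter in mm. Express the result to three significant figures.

Swamee-Jain (Type III): D = 0.66·[ε^1.25·(LQ²/(gh_f))^4.75 + ν·Q^9.4·(L/(gh_f))^5.2]^0.04
LQ²/(gh_f) = 1.061; L/(gh_f) = 5.504
Term 1 = ε^1.25·(…)^4.75 = 5.28×10^-7; Term 2 = ν·Q^9.4·(…)^5.2 = 3.62×10^-6
D = 0.66·(5.28×10^-7 + 3.62×10^-6)^0.04 = 0.4020 m = 402 mm
Check: V = 3.46 m/s, Re = 1.19×10^6, f = 0.01177, h_f = 7.73 m ≈ 8.02 m ✓

D ≈ 402 mm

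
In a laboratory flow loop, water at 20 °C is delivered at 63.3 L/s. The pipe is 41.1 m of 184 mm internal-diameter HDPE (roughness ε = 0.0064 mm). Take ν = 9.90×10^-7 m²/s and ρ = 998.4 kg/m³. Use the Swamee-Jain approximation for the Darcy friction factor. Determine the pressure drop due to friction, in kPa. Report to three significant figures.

V = 4Q/(πD²) = 4·0.0633/(π·0.184²) = 2.381 m/s
Re = VD/ν = 2.381·0.184/9.90×10^-7 = 4.42×10^5 → turbulent
ε/D = 0.0064/184 = 3.48×10^-5
Swamee-Jain: f = 0.01388
h_f = f(L/D)V²/(2g) = 0.01388·(41.1/0.184)·2.381²/(2·9.81) = 0.8955 m
Δp = ρg·h_f = 998.4·9.81·0.8955 = 8.771 kPa

Δp ≈ 8.77 kPa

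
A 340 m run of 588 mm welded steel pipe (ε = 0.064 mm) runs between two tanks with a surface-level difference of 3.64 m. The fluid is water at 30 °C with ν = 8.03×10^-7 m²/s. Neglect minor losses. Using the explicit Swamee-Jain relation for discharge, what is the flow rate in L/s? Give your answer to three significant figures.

Q ≈ 841 L/s

Swamee-Jain (Type II): Q = -0.965·√(gD⁵h_f/L)·ln[ε/(3.7D) + √(3.17ν²L/(gD³h_f))]
√(gD⁵h_f/L) = √(9.81·0.588⁵·3.64/340) = 0.08592
ε/(3.7D) = 2.94×10^-5; √(3.17ν²L/(gD³h_f)) = 9.78×10^-6
Q = -0.965·0.08592·ln(3.920×10^-5) = 0.8413 m³/s
Check: V = 3.10 m/s, Re = 2.27×10^6, f = 0.01295, h_f = 3.66 m ≈ 3.64 m ✓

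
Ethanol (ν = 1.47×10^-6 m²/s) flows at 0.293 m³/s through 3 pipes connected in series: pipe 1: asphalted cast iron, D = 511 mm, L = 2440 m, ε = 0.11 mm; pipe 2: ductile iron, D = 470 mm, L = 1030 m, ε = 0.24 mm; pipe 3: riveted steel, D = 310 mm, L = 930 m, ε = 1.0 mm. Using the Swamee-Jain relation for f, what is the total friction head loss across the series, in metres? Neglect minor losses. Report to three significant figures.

Pipe 1: V = 1.429 m/s, Re = 4.97×10^5, ε/D = 2.15×10^-4, f = 0.01566, h_1 = f(L/D)V²/2g = 7.780 m
Pipe 2: V = 1.689 m/s, Re = 5.40×10^5, ε/D = 5.11×10^-4, f = 0.01778, h_2 = f(L/D)V²/2g = 5.663 m
Pipe 3: V = 3.882 m/s, Re = 8.19×10^5, ε/D = 0.00323, f = 0.02694, h_3 = f(L/D)V²/2g = 62.08 m
Series → Q common, losses add: H = Σh = 75.53 m

H ≈ 75.5 m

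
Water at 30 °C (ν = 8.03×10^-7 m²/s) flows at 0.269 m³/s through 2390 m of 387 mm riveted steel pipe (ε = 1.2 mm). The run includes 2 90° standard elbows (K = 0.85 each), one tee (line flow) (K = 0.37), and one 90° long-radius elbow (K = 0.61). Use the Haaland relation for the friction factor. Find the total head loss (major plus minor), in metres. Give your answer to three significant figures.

V = 4Q/(πD²) = 2.287 m/s; V²/2g = 0.2666 m
Re = 1.10×10^6, ε/D = 0.00310 → f = 0.02657 (Haaland)
Major: h_f = f(L/D)·V²/2g = 0.02657·6176·0.2666 = 43.74 m
Minor: ΣK = 2.68; h_m = ΣK·V²/2g = 0.7144 m
Total H_L = 43.74 + 0.7144 = 44.45 m

H_L ≈ 44.5 m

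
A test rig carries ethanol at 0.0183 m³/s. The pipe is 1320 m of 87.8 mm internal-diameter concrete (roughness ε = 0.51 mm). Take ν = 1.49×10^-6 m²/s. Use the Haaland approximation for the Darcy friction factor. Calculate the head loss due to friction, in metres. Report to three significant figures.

V = 4Q/(πD²) = 4·0.0183/(π·0.0878²) = 3.023 m/s
Re = VD/ν = 3.023·0.0878/1.49×10^-6 = 1.78×10^5 → turbulent
ε/D = 0.51/87.8 = 0.00581
Haaland: f = 0.03230
h_f = f(L/D)V²/(2g) = 0.03230·(1320/0.0878)·3.023²/(2·9.81) = 226.1 m

h_f ≈ 226 m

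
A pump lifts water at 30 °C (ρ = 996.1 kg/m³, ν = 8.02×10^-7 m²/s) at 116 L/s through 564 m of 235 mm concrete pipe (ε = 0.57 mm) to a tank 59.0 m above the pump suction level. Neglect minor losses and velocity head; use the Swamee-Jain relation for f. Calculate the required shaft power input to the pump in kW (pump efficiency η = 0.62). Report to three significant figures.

P_shaft ≈ 148 kW

V = 4Q/(πD²) = 2.674 m/s; Re = 7.84×10^5; ε/D = 0.00243; f = 0.02496
h_f = f(L/D)V²/2g = 21.84 m
Total head H = z + h_f = 59.0 + 21.84 = 80.84 m
P_hyd = ρgQH = 996.1·9.81·0.116·80.84 = 91.63 kW
P_shaft = P_hyd/η = 91.63/0.62 = 147.8 kW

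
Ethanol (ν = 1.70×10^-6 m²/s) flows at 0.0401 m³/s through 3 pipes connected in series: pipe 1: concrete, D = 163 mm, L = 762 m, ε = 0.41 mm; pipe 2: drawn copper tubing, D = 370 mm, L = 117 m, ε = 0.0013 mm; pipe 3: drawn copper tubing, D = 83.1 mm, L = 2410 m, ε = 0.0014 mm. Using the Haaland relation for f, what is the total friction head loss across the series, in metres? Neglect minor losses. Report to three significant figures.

Pipe 1: V = 1.922 m/s, Re = 1.84×10^5, ε/D = 0.00252, f = 0.02570, h_1 = f(L/D)V²/2g = 22.61 m
Pipe 2: V = 0.3730 m/s, Re = 8.12×10^4, ε/D = 3.51×10^-6, f = 0.01864, h_2 = f(L/D)V²/2g = 0.04178 m
Pipe 3: V = 7.394 m/s, Re = 3.61×10^5, ε/D = 1.68×10^-5, f = 0.01401, h_3 = f(L/D)V²/2g = 1132 m
Series → Q common, losses add: H = Σh = 1155 m

H ≈ 1150 m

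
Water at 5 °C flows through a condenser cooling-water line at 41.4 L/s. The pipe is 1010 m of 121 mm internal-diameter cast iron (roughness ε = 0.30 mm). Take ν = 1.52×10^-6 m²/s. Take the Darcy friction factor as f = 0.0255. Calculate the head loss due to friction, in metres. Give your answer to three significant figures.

V = 4Q/(πD²) = 4·0.0414/(π·0.121²) = 3.600 m/s
h_f = f(L/D)V²/(2g) = 0.02550·(1010/0.121)·3.600²/(2·9.81) = 140.6 m

h_f ≈ 141 m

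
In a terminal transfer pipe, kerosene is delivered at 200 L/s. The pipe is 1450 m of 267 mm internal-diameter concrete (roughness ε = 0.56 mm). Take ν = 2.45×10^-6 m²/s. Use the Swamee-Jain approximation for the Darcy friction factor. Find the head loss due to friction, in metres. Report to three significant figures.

V = 4Q/(πD²) = 4·0.200/(π·0.267²) = 3.572 m/s
Re = VD/ν = 3.572·0.267/2.45×10^-6 = 3.89×10^5 → turbulent
ε/D = 0.56/267 = 0.00210
Swamee-Jain: f = 0.02430
h_f = f(L/D)V²/(2g) = 0.02430·(1450/0.267)·3.572²/(2·9.81) = 85.83 m

h_f ≈ 85.8 m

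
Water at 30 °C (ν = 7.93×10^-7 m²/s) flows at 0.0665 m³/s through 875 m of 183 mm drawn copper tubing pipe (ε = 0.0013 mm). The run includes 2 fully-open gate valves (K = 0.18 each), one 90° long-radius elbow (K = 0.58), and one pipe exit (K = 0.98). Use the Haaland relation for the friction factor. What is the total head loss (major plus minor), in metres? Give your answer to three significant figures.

V = 4Q/(πD²) = 2.528 m/s; V²/2g = 0.3258 m
Re = 5.83×10^5, ε/D = 7.10×10^-6 → f = 0.01280 (Haaland)
Major: h_f = f(L/D)·V²/2g = 0.01280·4781·0.3258 = 19.94 m
Minor: ΣK = 1.92; h_m = ΣK·V²/2g = 0.6255 m
Total H_L = 19.94 + 0.6255 = 20.56 m

H_L ≈ 20.6 m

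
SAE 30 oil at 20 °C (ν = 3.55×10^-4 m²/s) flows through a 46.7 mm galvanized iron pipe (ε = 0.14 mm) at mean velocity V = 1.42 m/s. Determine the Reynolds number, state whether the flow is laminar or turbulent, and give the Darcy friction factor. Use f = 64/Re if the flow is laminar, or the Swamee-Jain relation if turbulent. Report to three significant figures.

Re = VD/ν = 1.420·0.0467/3.55×10^-4 = 187
Re < 2300 → laminar → f = 64/Re = 0.3426

Re ≈ 187; laminar; f = 64/Re ≈ 0.343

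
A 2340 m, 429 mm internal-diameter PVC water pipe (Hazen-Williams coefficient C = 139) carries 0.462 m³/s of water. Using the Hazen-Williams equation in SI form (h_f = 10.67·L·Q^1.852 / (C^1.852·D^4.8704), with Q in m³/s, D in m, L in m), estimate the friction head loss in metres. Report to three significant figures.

h_f = 10.67·2340·0.462^1.852 / (139^1.852·0.429^4.8704) = 39.58 m

h_f ≈ 39.6 m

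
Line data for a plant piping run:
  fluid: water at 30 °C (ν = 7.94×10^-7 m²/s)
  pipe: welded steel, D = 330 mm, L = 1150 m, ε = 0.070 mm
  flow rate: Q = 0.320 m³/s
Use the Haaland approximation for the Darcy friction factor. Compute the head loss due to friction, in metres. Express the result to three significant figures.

V = 4Q/(πD²) = 4·0.320/(π·0.330²) = 3.741 m/s
Re = VD/ν = 3.741·0.330/7.94×10^-7 = 1.55×10^6 → turbulent
ε/D = 0.070/330 = 2.12×10^-4
Haaland: f = 0.01446
h_f = f(L/D)V²/(2g) = 0.01446·(1150/0.330)·3.741²/(2·9.81) = 35.96 m

h_f ≈ 36.0 m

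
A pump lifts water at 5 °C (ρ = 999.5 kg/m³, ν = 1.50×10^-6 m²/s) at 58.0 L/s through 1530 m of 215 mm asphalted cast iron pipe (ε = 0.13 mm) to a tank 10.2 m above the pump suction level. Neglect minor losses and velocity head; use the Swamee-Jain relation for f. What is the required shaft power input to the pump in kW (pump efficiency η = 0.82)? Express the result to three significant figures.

V = 4Q/(πD²) = 1.598 m/s; Re = 2.29×10^5; ε/D = 6.05×10^-4; f = 0.01926
h_f = f(L/D)V²/2g = 17.83 m
Total head H = z + h_f = 10.2 + 17.83 = 28.03 m
P_hyd = ρgQH = 999.5·9.81·0.0580·28.03 = 15.94 kW
P_shaft = P_hyd/η = 15.94/0.82 = 19.44 kW

P_shaft ≈ 19.4 kW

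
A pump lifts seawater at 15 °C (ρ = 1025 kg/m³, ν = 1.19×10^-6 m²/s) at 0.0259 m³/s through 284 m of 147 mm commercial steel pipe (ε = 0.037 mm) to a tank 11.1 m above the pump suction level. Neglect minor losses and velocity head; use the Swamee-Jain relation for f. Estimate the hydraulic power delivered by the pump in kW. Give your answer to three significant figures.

P_hyd ≈ 3.94 kW

V = 4Q/(πD²) = 1.526 m/s; Re = 1.89×10^5; ε/D = 2.52×10^-4; f = 0.01761
h_f = f(L/D)V²/2g = 4.038 m
Total head H = z + h_f = 11.1 + 4.038 = 15.14 m
P_hyd = ρgQH = 1025·9.81·0.0259·15.14 = 3.942 kW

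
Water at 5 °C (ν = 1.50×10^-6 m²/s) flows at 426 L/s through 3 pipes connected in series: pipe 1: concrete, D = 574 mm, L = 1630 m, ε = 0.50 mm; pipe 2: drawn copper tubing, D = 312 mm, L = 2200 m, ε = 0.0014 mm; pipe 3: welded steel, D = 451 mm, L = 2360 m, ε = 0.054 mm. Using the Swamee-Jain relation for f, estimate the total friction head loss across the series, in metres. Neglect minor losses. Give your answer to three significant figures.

H ≈ 162 m

Pipe 1: V = 1.646 m/s, Re = 6.30×10^5, ε/D = 8.71×10^-4, f = 0.01963, h_1 = f(L/D)V²/2g = 7.701 m
Pipe 2: V = 5.572 m/s, Re = 1.16×10^6, ε/D = 4.49×10^-6, f = 0.01145, h_2 = f(L/D)V²/2g = 127.7 m
Pipe 3: V = 2.667 m/s, Re = 8.02×10^5, ε/D = 1.20×10^-4, f = 0.01404, h_3 = f(L/D)V²/2g = 26.62 m
Series → Q common, losses add: H = Σh = 162.1 m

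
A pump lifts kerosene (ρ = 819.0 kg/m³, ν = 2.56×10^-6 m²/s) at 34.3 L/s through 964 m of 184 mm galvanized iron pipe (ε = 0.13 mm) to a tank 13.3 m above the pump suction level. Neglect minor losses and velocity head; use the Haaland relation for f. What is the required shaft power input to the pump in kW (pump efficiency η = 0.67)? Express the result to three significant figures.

P_shaft ≈ 9.32 kW

V = 4Q/(πD²) = 1.290 m/s; Re = 9.27×10^4; ε/D = 7.07×10^-4; f = 0.02107
h_f = f(L/D)V²/2g = 9.362 m
Total head H = z + h_f = 13.3 + 9.362 = 22.66 m
P_hyd = ρgQH = 819.0·9.81·0.0343·22.66 = 6.245 kW
P_shaft = P_hyd/η = 6.245/0.67 = 9.321 kW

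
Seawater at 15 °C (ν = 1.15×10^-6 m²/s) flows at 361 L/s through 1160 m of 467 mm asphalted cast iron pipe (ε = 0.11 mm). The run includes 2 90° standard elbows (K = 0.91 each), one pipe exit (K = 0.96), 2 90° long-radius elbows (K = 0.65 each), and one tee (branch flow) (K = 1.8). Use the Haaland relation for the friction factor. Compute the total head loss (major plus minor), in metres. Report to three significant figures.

H_L ≈ 9.82 m

V = 4Q/(πD²) = 2.108 m/s; V²/2g = 0.2264 m
Re = 8.56×10^5, ε/D = 2.36×10^-4 → f = 0.01509 (Haaland)
Major: h_f = f(L/D)·V²/2g = 0.01509·2484·0.2264 = 8.488 m
Minor: ΣK = 5.88; h_m = ΣK·V²/2g = 1.331 m
Total H_L = 8.488 + 1.331 = 9.819 m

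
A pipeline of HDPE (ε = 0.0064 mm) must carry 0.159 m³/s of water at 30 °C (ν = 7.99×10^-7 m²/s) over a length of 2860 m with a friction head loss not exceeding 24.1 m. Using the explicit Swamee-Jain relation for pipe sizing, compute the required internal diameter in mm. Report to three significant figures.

D ≈ 318 mm

Swamee-Jain (Type III): D = 0.66·[ε^1.25·(LQ²/(gh_f))^4.75 + ν·Q^9.4·(L/(gh_f))^5.2]^0.04
LQ²/(gh_f) = 0.3058; L/(gh_f) = 12.10
Term 1 = ε^1.25·(…)^4.75 = 1.16×10^-9; Term 2 = ν·Q^9.4·(…)^5.2 = 1.06×10^-8
D = 0.66·(1.16×10^-9 + 1.06×10^-8)^0.04 = 0.3180 m = 318 mm
Check: V = 2.00 m/s, Re = 7.97×10^5, f = 0.01248, h_f = 22.9 m ≈ 24.1 m ✓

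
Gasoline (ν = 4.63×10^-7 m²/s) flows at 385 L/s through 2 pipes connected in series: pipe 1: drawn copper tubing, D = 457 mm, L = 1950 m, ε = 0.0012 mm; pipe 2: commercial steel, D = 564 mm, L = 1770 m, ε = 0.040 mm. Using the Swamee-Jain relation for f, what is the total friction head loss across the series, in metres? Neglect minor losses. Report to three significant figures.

H ≈ 17.0 m

Pipe 1: V = 2.347 m/s, Re = 2.32×10^6, ε/D = 2.63×10^-6, f = 0.01024, h_1 = f(L/D)V²/2g = 12.27 m
Pipe 2: V = 1.541 m/s, Re = 1.88×10^6, ε/D = 7.09×10^-5, f = 0.01238, h_2 = f(L/D)V²/2g = 4.704 m
Series → Q common, losses add: H = Σh = 16.97 m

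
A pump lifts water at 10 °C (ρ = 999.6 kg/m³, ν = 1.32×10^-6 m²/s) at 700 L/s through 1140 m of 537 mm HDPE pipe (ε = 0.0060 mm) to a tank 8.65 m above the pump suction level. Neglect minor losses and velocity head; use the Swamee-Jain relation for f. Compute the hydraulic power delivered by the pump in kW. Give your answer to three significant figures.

V = 4Q/(πD²) = 3.091 m/s; Re = 1.26×10^6; ε/D = 1.12×10^-5; f = 0.01149
h_f = f(L/D)V²/2g = 11.87 m
Total head H = z + h_f = 8.65 + 11.87 = 20.52 m
P_hyd = ρgQH = 999.6·9.81·0.700·20.52 = 140.9 kW

P_hyd ≈ 141 kW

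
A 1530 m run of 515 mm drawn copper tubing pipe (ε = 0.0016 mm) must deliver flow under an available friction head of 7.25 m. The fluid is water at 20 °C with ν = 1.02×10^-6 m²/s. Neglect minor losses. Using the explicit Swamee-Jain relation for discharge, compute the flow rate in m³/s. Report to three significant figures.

Swamee-Jain (Type II): Q = -0.965·√(gD⁵h_f/L)·ln[ε/(3.7D) + √(3.17ν²L/(gD³h_f))]
√(gD⁵h_f/L) = √(9.81·0.515⁵·7.25/1530) = 0.04104
ε/(3.7D) = 8.40×10^-7; √(3.17ν²L/(gD³h_f)) = 2.28×10^-5
Q = -0.965·0.04104·ln(2.363×10^-5) = 0.4219 m³/s
Check: V = 2.03 m/s, Re = 1.02×10^6, f = 0.01164, h_f = 7.23 m ≈ 7.25 m ✓

Q ≈ 0.422 m³/s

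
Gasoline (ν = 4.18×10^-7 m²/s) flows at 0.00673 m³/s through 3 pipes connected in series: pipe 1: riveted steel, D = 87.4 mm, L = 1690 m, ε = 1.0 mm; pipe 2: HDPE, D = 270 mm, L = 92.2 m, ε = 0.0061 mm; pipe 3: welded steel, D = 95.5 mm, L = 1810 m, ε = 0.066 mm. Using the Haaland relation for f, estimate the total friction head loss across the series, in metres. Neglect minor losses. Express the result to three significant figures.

H ≈ 66.2 m

Pipe 1: V = 1.122 m/s, Re = 2.35×10^5, ε/D = 0.0114, f = 0.03999, h_1 = f(L/D)V²/2g = 49.60 m
Pipe 2: V = 0.1175 m/s, Re = 7.59×10^4, ε/D = 2.26×10^-5, f = 0.01897, h_2 = f(L/D)V²/2g = 0.004561 m
Pipe 3: V = 0.9395 m/s, Re = 2.15×10^5, ε/D = 6.91×10^-4, f = 0.01949, h_3 = f(L/D)V²/2g = 16.62 m
Series → Q common, losses add: H = Σh = 66.22 m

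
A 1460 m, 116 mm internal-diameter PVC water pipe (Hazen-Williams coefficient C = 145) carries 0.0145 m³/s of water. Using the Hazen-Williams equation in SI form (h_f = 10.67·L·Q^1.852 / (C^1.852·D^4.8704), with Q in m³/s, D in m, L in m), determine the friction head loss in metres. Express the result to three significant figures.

h_f ≈ 21.9 m

h_f = 10.67·1460·0.0145^1.852 / (145^1.852·0.116^4.8704) = 21.93 m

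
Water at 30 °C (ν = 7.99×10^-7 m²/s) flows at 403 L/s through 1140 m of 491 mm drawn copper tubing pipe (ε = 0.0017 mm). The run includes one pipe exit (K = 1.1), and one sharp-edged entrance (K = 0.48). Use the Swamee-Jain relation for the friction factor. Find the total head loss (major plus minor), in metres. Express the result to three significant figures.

H_L ≈ 6.37 m

V = 4Q/(πD²) = 2.128 m/s; V²/2g = 0.2309 m
Re = 1.31×10^6, ε/D = 3.46×10^-6 → f = 0.01120 (Swamee-Jain)
Major: h_f = f(L/D)·V²/2g = 0.01120·2322·0.2309 = 6.006 m
Minor: ΣK = 1.58; h_m = ΣK·V²/2g = 0.3648 m
Total H_L = 6.006 + 0.3648 = 6.370 m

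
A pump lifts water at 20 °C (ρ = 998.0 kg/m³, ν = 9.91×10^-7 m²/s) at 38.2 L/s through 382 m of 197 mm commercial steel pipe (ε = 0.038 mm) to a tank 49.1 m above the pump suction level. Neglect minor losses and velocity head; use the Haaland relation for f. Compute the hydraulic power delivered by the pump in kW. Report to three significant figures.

V = 4Q/(πD²) = 1.253 m/s; Re = 2.49×10^5; ε/D = 1.93×10^-4; f = 0.01636
h_f = f(L/D)V²/2g = 2.539 m
Total head H = z + h_f = 49.1 + 2.539 = 51.64 m
P_hyd = ρgQH = 998.0·9.81·0.0382·51.64 = 19.31 kW

P_hyd ≈ 19.3 kW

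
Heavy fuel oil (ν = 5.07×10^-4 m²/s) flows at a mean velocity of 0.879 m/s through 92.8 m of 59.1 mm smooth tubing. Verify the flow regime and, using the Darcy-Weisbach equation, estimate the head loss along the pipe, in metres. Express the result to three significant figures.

Re = VD/ν = 0.879·0.05910/5.07×10^-4 = 102 → laminar (Re < 2300)
f = 64/Re = 0.6246
h_f = f(L/D)V²/(2g) = 0.6246·(92.8/0.05910)·0.879²/(2·9.81) = 38.62 m

h_f ≈ 38.6 m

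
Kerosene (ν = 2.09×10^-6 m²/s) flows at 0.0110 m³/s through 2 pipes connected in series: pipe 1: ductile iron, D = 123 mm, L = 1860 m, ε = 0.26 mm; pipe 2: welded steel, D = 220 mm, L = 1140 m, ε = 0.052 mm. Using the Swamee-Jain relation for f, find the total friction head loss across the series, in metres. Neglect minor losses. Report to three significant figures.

Pipe 1: V = 0.9257 m/s, Re = 5.45×10^4, ε/D = 0.00211, f = 0.02682, h_1 = f(L/D)V²/2g = 17.72 m
Pipe 2: V = 0.2894 m/s, Re = 3.05×10^4, ε/D = 2.36×10^-4, f = 0.02401, h_2 = f(L/D)V²/2g = 0.5310 m
Series → Q common, losses add: H = Σh = 18.25 m

H ≈ 18.2 m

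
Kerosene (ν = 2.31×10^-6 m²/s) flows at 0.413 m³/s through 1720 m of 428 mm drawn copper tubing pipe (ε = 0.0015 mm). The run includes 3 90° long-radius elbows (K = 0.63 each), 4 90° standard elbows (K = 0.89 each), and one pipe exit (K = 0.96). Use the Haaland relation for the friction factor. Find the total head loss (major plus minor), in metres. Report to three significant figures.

H_L ≈ 24.6 m

V = 4Q/(πD²) = 2.871 m/s; V²/2g = 0.4200 m
Re = 5.32×10^5, ε/D = 3.50×10^-6 → f = 0.01296 (Haaland)
Major: h_f = f(L/D)·V²/2g = 0.01296·4019·0.4200 = 21.87 m
Minor: ΣK = 6.41; h_m = ΣK·V²/2g = 2.692 m
Total H_L = 21.87 + 2.692 = 24.57 m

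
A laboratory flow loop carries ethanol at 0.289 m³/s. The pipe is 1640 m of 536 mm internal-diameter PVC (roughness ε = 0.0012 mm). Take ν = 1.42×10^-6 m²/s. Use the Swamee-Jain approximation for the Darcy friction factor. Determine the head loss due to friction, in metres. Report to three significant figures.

V = 4Q/(πD²) = 4·0.289/(π·0.536²) = 1.281 m/s
Re = VD/ν = 1.281·0.536/1.42×10^-6 = 4.83×10^5 → turbulent
ε/D = 0.0012/536 = 2.24×10^-6
Swamee-Jain: f = 0.01321
h_f = f(L/D)V²/(2g) = 0.01321·(1640/0.536)·1.281²/(2·9.81) = 3.378 m

h_f ≈ 3.38 m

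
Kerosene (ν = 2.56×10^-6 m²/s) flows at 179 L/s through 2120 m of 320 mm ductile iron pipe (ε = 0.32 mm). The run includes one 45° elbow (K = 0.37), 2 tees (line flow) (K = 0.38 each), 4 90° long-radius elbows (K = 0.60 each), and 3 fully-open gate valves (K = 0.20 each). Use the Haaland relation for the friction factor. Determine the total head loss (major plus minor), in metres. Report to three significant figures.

V = 4Q/(πD²) = 2.226 m/s; V²/2g = 0.2525 m
Re = 2.78×10^5, ε/D = 0.00100 → f = 0.02059 (Haaland)
Major: h_f = f(L/D)·V²/2g = 0.02059·6625·0.2525 = 34.43 m
Minor: ΣK = 4.13; h_m = ΣK·V²/2g = 1.043 m
Total H_L = 34.43 + 1.043 = 35.48 m

H_L ≈ 35.5 m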